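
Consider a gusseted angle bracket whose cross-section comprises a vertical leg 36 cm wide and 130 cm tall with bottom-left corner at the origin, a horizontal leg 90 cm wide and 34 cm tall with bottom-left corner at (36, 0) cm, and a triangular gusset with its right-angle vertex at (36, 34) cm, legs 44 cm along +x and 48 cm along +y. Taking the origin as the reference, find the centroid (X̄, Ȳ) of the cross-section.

vertical leg: A = 36 × 130 = 4680.00, centroid at (18.00, 65.00).
horizontal leg: A = 90 × 34 = 3060.00, centroid at (81.00, 17.00).
gusset: A = ½·44·48 = 1056.00, centroid at (50.67, 50.00).
ΣA = 8796.00 cm²
ΣAX̄ = (4680.00)(18.00) + (3060.00)(81.00) + (1056.00)(50.67) = 385604.00 cm³
ΣAȲ = (4680.00)(65.00) + (3060.00)(17.00) + (1056.00)(50.00) = 409020.00 cm³
X̄ = 385604.00 / 8796.00 = 43.84 cm
Ȳ = 409020.00 / 8796.00 = 46.50 cm

X̄ = 43.84 cm, Ȳ = 46.50 cm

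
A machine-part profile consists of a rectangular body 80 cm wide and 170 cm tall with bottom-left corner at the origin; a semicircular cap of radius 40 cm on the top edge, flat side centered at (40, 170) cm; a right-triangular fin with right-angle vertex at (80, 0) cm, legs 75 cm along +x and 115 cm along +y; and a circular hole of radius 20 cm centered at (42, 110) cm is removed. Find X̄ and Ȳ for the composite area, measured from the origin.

X̄ = 54.49 cm, Ȳ = 86.23 cm

rectangular body: A = 80 × 170 = 13600.00, centroid at (40.00, 85.00).
semicircular top: A = ½π·40² = 2513.27, centroid at (40.00, 186.98).
triangular fin: A = ½·75·115 = 4312.50, centroid at (105.00, 38.33).
hole: A = −π·20² = -1256.64, centroid at (42.00, 110.00).
ΣA = 19169.14 cm², ΣAX̄ = 1044564.71 cm³, ΣAȲ = 1653005.69 cm³.
X̄ = 1044564.71/19169.14 = 54.49 cm; Ȳ = 1653005.69/19169.14 = 86.23 cm.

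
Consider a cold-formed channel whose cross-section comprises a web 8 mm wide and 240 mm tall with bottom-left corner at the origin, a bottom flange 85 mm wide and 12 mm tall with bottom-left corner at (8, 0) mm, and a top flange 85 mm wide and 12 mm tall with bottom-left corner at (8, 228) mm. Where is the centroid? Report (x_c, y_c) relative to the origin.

x_c = 27.95 mm, y_c = 120.00 mm

Part | A | x̄ᵢ | ȳᵢ | A·x̄ᵢ | A·ȳᵢ
web | 1920.00 | 4.00 | 120.00 | 7680.00 | 230400.00
bottom flange | 1020.00 | 50.50 | 6.00 | 51510.00 | 6120.00
top flange | 1020.00 | 50.50 | 234.00 | 51510.00 | 238680.00
Σ | 3960.00 |  |  | 110700.00 | 475200.00
x_c = 110700.00 / 3960.00 = 27.95 mm
y_c = 475200.00 / 3960.00 = 120.00 mm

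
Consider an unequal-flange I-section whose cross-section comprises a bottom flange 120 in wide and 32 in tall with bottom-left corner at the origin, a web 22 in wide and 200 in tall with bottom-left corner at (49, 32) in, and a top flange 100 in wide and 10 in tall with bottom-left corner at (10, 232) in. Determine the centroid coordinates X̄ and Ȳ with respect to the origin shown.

X̄ = 60.00 in, Ȳ = 95.16 in

bottom flange: A = 120 × 32 = 3840.00, centroid at (60.00, 16.00).
web: A = 22 × 200 = 4400.00, centroid at (60.00, 132.00).
top flange: A = 100 × 10 = 1000.00, centroid at (60.00, 237.00).
ΣA = 9240.00 in², ΣAX̄ = 554400.00 in³, ΣAȲ = 879240.00 in³.
X̄ = 554400.00/9240.00 = 60.00 in; Ȳ = 879240.00/9240.00 = 95.16 in.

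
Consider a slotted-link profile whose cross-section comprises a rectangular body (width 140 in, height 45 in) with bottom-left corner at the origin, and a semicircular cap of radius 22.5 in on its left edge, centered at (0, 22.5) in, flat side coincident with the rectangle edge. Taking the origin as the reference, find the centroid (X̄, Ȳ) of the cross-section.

X̄ = 61.08 in, Ȳ = 22.50 in

rectangular body: A = 140 × 45 = 6300.00, centroid at (70.00, 22.50).
semicircular end: A = ½π·22.5² = 795.22, centroid at (-9.55, 22.50).
ΣA = 7095.22 in²
ΣAX̄ = (6300.00)(70.00) + (795.22)(-9.55) = 433406.25 in³
ΣAȲ = (6300.00)(22.50) + (795.22)(22.50) = 159642.35 in³
X̄ = 433406.25 / 7095.22 = 61.08 in
Ȳ = 159642.35 / 7095.22 = 22.50 in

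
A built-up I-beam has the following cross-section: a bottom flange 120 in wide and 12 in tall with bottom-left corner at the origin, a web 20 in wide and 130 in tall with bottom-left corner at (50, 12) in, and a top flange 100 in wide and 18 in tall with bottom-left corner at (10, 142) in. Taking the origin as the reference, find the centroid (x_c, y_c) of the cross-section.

Part | A | x̄ᵢ | ȳᵢ | A·x̄ᵢ | A·ȳᵢ
bottom flange | 1440.00 | 60.00 | 6.00 | 86400.00 | 8640.00
web | 2600.00 | 60.00 | 77.00 | 156000.00 | 200200.00
top flange | 1800.00 | 60.00 | 151.00 | 108000.00 | 271800.00
Σ | 5840.00 |  |  | 350400.00 | 480640.00
x_c = 350400.00 / 5840.00 = 60.00 in
y_c = 480640.00 / 5840.00 = 82.30 in

x_c = 60.00 in, y_c = 82.30 in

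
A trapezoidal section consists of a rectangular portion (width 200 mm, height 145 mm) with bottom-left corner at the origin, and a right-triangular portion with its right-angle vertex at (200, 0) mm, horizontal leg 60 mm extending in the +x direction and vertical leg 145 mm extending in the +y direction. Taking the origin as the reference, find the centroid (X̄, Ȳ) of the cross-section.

X̄ = 115.65 mm, Ȳ = 69.35 mm

rectangular portion: A = 200 × 145 = 29000.00, centroid at (100.00, 72.50).
triangular portion: A = ½·60·145 = 4350.00, centroid at (220.00, 48.33).
ΣA = 33350.00 mm², ΣAX̄ = 3857000.00 mm³, ΣAȲ = 2312750.00 mm³.
X̄ = 3857000.00/33350.00 = 115.65 mm; Ȳ = 2312750.00/33350.00 = 69.35 mm.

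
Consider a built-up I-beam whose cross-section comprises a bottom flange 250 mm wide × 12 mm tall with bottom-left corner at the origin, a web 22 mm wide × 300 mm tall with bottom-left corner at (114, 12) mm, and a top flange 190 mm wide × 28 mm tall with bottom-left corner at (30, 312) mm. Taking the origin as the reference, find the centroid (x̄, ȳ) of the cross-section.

Part | A | x̄ᵢ | ȳᵢ | A·x̄ᵢ | A·ȳᵢ
bottom flange | 3000.00 | 125.00 | 6.00 | 375000.00 | 18000.00
web | 6600.00 | 125.00 | 162.00 | 825000.00 | 1069200.00
top flange | 5320.00 | 125.00 | 326.00 | 665000.00 | 1734320.00
Σ | 14920.00 |  |  | 1865000.00 | 2821520.00
x̄ = 1865000.00 / 14920.00 = 125.00 mm
ȳ = 2821520.00 / 14920.00 = 189.11 mm

x̄ = 125.00 mm, ȳ = 189.11 mm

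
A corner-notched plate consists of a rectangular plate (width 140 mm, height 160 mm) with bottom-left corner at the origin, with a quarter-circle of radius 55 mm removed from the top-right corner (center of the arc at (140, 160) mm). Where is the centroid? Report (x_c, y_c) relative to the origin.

Part | A | x̄ᵢ | ȳᵢ | A·x̄ᵢ | A·ȳᵢ
plate | 22400.00 | 70.00 | 80.00 | 1568000.00 | 1792000.00
removed quarter-circle | -2375.83 | 116.66 | 136.66 | -277157.79 | -324674.38
Σ | 20024.17 |  |  | 1290842.21 | 1467325.62
x_c = 1290842.21 / 20024.17 = 64.46 mm
y_c = 1467325.62 / 20024.17 = 73.28 mm

x_c = 64.46 mm, y_c = 73.28 mm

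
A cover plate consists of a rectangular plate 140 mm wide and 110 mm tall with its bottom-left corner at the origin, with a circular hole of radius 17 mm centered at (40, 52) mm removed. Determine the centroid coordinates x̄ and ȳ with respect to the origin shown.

plate: A = 140 × 110 = 15400.00, centroid at (70.00, 55.00).
hole: A = −π·17² = -907.92, centroid at (40.00, 52.00).
ΣA = 14492.08 mm², ΣAx̄ = 1041683.19 mm³, ΣAȳ = 799788.15 mm³.
x̄ = 1041683.19/14492.08 = 71.88 mm; ȳ = 799788.15/14492.08 = 55.19 mm.

x̄ = 71.88 mm, ȳ = 55.19 mm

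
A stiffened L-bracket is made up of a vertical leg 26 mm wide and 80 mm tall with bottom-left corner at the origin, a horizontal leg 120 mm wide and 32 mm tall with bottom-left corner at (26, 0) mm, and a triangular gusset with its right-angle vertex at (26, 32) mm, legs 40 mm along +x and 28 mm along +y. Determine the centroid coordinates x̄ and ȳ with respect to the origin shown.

x̄ = 58.53 mm, ȳ = 25.89 mm

vertical leg: A = 26 × 80 = 2080.00, centroid at (13.00, 40.00).
horizontal leg: A = 120 × 32 = 3840.00, centroid at (86.00, 16.00).
gusset: A = ½·40·28 = 560.00, centroid at (39.33, 41.33).
ΣA = 6480.00 mm², ΣAx̄ = 379306.67 mm³, ΣAȳ = 167786.67 mm³.
x̄ = 379306.67/6480.00 = 58.53 mm; ȳ = 167786.67/6480.00 = 25.89 mm.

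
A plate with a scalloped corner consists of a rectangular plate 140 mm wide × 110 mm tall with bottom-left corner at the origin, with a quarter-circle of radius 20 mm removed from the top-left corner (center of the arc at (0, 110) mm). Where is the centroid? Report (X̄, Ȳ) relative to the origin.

X̄ = 71.28 mm, Ȳ = 54.03 mm

Part | A | x̄ᵢ | ȳᵢ | A·x̄ᵢ | A·ȳᵢ
plate | 15400.00 | 70.00 | 55.00 | 1078000.00 | 847000.00
removed quarter-circle | -314.16 | 8.49 | 101.51 | -2666.67 | -31890.85
Σ | 15085.84 |  |  | 1075333.33 | 815109.15
X̄ = 1075333.33 / 15085.84 = 71.28 mm
Ȳ = 815109.15 / 15085.84 = 54.03 mm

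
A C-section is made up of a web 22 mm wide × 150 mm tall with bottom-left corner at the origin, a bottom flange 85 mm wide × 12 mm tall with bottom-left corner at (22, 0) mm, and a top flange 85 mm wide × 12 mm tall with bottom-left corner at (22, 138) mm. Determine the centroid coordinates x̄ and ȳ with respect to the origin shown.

x̄ = 31.44 mm, ȳ = 75.00 mm

web: A = 22 × 150 = 3300.00, centroid at (11.00, 75.00).
bottom flange: A = 85 × 12 = 1020.00, centroid at (64.50, 6.00).
top flange: A = 85 × 12 = 1020.00, centroid at (64.50, 144.00).
ΣA = 5340.00 mm²
ΣAx̄ = (3300.00)(11.00) + (1020.00)(64.50) + (1020.00)(64.50) = 167880.00 mm³
ΣAȳ = (3300.00)(75.00) + (1020.00)(6.00) + (1020.00)(144.00) = 400500.00 mm³
x̄ = 167880.00 / 5340.00 = 31.44 mm
ȳ = 400500.00 / 5340.00 = 75.00 mm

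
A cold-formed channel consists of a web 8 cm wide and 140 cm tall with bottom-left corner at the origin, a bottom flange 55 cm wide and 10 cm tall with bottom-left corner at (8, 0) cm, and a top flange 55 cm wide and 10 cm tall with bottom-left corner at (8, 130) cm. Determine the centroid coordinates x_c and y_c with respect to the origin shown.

x_c = 19.61 cm, y_c = 70.00 cm

Part | A | x̄ᵢ | ȳᵢ | A·x̄ᵢ | A·ȳᵢ
web | 1120.00 | 4.00 | 70.00 | 4480.00 | 78400.00
bottom flange | 550.00 | 35.50 | 5.00 | 19525.00 | 2750.00
top flange | 550.00 | 35.50 | 135.00 | 19525.00 | 74250.00
Σ | 2220.00 |  |  | 43530.00 | 155400.00
x_c = 43530.00 / 2220.00 = 19.61 cm
y_c = 155400.00 / 2220.00 = 70.00 cm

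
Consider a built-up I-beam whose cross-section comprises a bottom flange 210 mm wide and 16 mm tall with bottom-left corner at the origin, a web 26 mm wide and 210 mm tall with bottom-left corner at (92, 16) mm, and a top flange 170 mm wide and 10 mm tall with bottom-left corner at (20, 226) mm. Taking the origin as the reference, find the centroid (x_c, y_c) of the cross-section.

bottom flange: A = 210 × 16 = 3360.00, centroid at (105.00, 8.00).
web: A = 26 × 210 = 5460.00, centroid at (105.00, 121.00).
top flange: A = 170 × 10 = 1700.00, centroid at (105.00, 231.00).
ΣA = 10520.00 mm², ΣAx_c = 1104600.00 mm³, ΣAy_c = 1080240.00 mm³.
x_c = 1104600.00/10520.00 = 105.00 mm; y_c = 1080240.00/10520.00 = 102.68 mm.

x_c = 105.00 mm, y_c = 102.68 mm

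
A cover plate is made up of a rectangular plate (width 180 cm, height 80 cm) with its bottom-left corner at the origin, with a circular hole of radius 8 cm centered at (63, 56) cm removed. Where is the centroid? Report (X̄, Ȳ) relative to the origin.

X̄ = 90.38 cm, Ȳ = 39.77 cm

plate: A = 180 × 80 = 14400.00, centroid at (90.00, 40.00).
hole: A = −π·8² = -201.06, centroid at (63.00, 56.00).
ΣA = 14198.94 cm², ΣAX̄ = 1283333.10 cm³, ΣAȲ = 564740.53 cm³.
X̄ = 1283333.10/14198.94 = 90.38 cm; Ȳ = 564740.53/14198.94 = 39.77 cm.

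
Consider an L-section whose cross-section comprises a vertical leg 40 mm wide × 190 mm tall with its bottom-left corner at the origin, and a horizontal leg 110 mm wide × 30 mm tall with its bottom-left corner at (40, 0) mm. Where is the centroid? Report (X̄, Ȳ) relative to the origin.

X̄ = 42.71 mm, Ȳ = 70.78 mm

vertical leg: A = 40 × 190 = 7600.00, centroid at (20.00, 95.00).
horizontal leg: A = 110 × 30 = 3300.00, centroid at (95.00, 15.00).
ΣA = 10900.00 mm², ΣAX̄ = 465500.00 mm³, ΣAȲ = 771500.00 mm³.
X̄ = 465500.00/10900.00 = 42.71 mm; Ȳ = 771500.00/10900.00 = 70.78 mm.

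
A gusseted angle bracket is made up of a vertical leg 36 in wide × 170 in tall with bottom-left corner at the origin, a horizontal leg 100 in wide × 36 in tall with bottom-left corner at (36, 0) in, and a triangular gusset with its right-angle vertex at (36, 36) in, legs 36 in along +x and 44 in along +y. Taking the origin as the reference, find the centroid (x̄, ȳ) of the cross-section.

vertical leg: A = 36 × 170 = 6120.00, centroid at (18.00, 85.00).
horizontal leg: A = 100 × 36 = 3600.00, centroid at (86.00, 18.00).
gusset: A = ½·36·44 = 792.00, centroid at (48.00, 50.67).
ΣA = 10512.00 in², ΣAx̄ = 457776.00 in³, ΣAȳ = 625128.00 in³.
x̄ = 457776.00/10512.00 = 43.55 in; ȳ = 625128.00/10512.00 = 59.47 in.

x̄ = 43.55 in, ȳ = 59.47 in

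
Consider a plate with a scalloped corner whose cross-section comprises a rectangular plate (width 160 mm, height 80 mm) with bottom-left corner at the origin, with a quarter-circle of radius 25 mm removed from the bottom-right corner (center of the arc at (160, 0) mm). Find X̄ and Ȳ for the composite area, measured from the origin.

X̄ = 77.23 mm, Ȳ = 41.17 mm

Part | A | x̄ᵢ | ȳᵢ | A·x̄ᵢ | A·ȳᵢ
plate | 12800.00 | 80.00 | 40.00 | 1024000.00 | 512000.00
removed quarter-circle | -490.87 | 149.39 | 10.61 | -73331.48 | -5208.33
Σ | 12309.13 |  |  | 950668.52 | 506791.67
X̄ = 950668.52 / 12309.13 = 77.23 mm
Ȳ = 506791.67 / 12309.13 = 41.17 mm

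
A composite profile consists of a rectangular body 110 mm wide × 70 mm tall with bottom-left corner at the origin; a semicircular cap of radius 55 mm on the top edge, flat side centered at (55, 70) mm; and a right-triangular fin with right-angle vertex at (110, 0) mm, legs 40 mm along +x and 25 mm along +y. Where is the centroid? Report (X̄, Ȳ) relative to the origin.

X̄ = 57.64 mm, Ȳ = 55.38 mm

rectangular body: A = 110 × 70 = 7700.00, centroid at (55.00, 35.00).
semicircular top: A = ½π·55² = 4751.66, centroid at (55.00, 93.34).
triangular fin: A = ½·40·25 = 500.00, centroid at (123.33, 8.33).
ΣA = 12951.66 mm²
ΣAX̄ = (7700.00)(55.00) + (4751.66)(55.00) + (500.00)(123.33) = 746507.91 mm³
ΣAȲ = (7700.00)(35.00) + (4751.66)(93.34) + (500.00)(8.33) = 717199.46 mm³
X̄ = 746507.91 / 12951.66 = 57.64 mm
Ȳ = 717199.46 / 12951.66 = 55.38 mm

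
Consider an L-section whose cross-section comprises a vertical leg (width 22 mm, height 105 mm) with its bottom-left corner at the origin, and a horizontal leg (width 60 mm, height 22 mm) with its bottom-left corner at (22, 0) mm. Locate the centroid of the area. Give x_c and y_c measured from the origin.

vertical leg: A = 22 × 105 = 2310.00, centroid at (11.00, 52.50).
horizontal leg: A = 60 × 22 = 1320.00, centroid at (52.00, 11.00).
ΣA = 3630.00 mm²
ΣAx_c = (2310.00)(11.00) + (1320.00)(52.00) = 94050.00 mm³
ΣAy_c = (2310.00)(52.50) + (1320.00)(11.00) = 135795.00 mm³
x_c = 94050.00 / 3630.00 = 25.91 mm
y_c = 135795.00 / 3630.00 = 37.41 mm

x_c = 25.91 mm, y_c = 37.41 mm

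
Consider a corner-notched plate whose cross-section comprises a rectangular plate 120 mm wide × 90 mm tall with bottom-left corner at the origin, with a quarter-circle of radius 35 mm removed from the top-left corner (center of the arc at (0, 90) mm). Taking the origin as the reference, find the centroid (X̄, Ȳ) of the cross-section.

X̄ = 64.42 mm, Ȳ = 42.05 mm

plate: A = 120 × 90 = 10800.00, centroid at (60.00, 45.00).
removed quarter-circle: A = −¼π·35² = -962.11, centroid at (14.85, 75.15).
ΣA = 9837.89 mm², ΣAX̄ = 633708.33 mm³, ΣAȲ = 413701.52 mm³.
X̄ = 633708.33/9837.89 = 64.42 mm; Ȳ = 413701.52/9837.89 = 42.05 mm.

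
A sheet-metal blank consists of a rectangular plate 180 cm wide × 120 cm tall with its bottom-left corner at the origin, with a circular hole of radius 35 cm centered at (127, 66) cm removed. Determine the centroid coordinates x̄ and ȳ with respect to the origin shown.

x̄ = 81.98 cm, ȳ = 58.70 cm

plate: A = 180 × 120 = 21600.00, centroid at (90.00, 60.00).
hole: A = −π·35² = -3848.45, centroid at (127.00, 66.00).
ΣA = 17751.55 cm²
ΣAx̄ = (21600.00)(90.00) + (-3848.45)(127.00) = 1455246.72 cm³
ΣAȳ = (21600.00)(60.00) + (-3848.45)(66.00) = 1042002.23 cm³
x̄ = 1455246.72 / 17751.55 = 81.98 cm
ȳ = 1042002.23 / 17751.55 = 58.70 cm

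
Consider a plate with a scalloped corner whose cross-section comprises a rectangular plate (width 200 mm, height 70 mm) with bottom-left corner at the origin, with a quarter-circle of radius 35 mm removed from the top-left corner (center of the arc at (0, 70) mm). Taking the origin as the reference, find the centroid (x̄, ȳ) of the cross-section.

plate: A = 200 × 70 = 14000.00, centroid at (100.00, 35.00).
removed quarter-circle: A = −¼π·35² = -962.11, centroid at (14.85, 55.15).
ΣA = 13037.89 mm², ΣAx̄ = 1385708.33 mm³, ΣAȳ = 436943.77 mm³.
x̄ = 1385708.33/13037.89 = 106.28 mm; ȳ = 436943.77/13037.89 = 33.51 mm.

x̄ = 106.28 mm, ȳ = 33.51 mm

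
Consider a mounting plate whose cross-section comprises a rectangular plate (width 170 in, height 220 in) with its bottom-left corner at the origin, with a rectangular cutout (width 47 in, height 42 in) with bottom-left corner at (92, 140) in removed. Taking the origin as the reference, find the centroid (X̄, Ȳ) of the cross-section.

Part | A | x̄ᵢ | ȳᵢ | A·x̄ᵢ | A·ȳᵢ
plate | 37400.00 | 85.00 | 110.00 | 3179000.00 | 4114000.00
hole | -1974.00 | 115.50 | 161.00 | -227997.00 | -317814.00
Σ | 35426.00 |  |  | 2951003.00 | 3796186.00
X̄ = 2951003.00 / 35426.00 = 83.30 in
Ȳ = 3796186.00 / 35426.00 = 107.16 in

X̄ = 83.30 in, Ȳ = 107.16 in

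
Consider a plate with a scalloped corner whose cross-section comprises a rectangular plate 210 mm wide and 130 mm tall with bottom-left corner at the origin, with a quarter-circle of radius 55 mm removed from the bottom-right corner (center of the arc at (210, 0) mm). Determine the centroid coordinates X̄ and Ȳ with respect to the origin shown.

Part | A | x̄ᵢ | ȳᵢ | A·x̄ᵢ | A·ȳᵢ
plate | 27300.00 | 105.00 | 65.00 | 2866500.00 | 1774500.00
removed quarter-circle | -2375.83 | 186.66 | 23.34 | -443465.85 | -55458.33
Σ | 24924.17 |  |  | 2423034.15 | 1719041.67
X̄ = 2423034.15 / 24924.17 = 97.22 mm
Ȳ = 1719041.67 / 24924.17 = 68.97 mm

X̄ = 97.22 mm, Ȳ = 68.97 mm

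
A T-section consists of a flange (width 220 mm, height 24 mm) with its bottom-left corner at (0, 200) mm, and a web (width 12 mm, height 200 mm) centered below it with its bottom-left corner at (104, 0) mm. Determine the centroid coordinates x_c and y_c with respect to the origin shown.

web: A = 12 × 200 = 2400.00, centroid at (110.00, 100.00).
flange: A = 220 × 24 = 5280.00, centroid at (110.00, 212.00).
ΣA = 7680.00 mm²
ΣAx_c = (2400.00)(110.00) + (5280.00)(110.00) = 844800.00 mm³
ΣAy_c = (2400.00)(100.00) + (5280.00)(212.00) = 1359360.00 mm³
x_c = 844800.00 / 7680.00 = 110.00 mm
y_c = 1359360.00 / 7680.00 = 177.00 mm

x_c = 110.00 mm, y_c = 177.00 mm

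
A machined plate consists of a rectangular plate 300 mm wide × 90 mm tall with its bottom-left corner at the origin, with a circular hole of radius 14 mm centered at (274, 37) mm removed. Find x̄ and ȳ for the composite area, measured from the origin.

x̄ = 147.11 mm, ȳ = 45.19 mm

plate: A = 300 × 90 = 27000.00, centroid at (150.00, 45.00).
hole: A = −π·14² = -615.75, centroid at (274.00, 37.00).
ΣA = 26384.25 mm²
ΣAx̄ = (27000.00)(150.00) + (-615.75)(274.00) = 3881283.91 mm³
ΣAȳ = (27000.00)(45.00) + (-615.75)(37.00) = 1192217.17 mm³
x̄ = 3881283.91 / 26384.25 = 147.11 mm
ȳ = 1192217.17 / 26384.25 = 45.19 mm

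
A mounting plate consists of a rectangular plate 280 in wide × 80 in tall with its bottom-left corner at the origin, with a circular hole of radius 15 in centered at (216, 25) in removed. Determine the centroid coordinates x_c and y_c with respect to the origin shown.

x_c = 137.52 in, y_c = 40.49 in

Part | A | x̄ᵢ | ȳᵢ | A·x̄ᵢ | A·ȳᵢ
plate | 22400.00 | 140.00 | 40.00 | 3136000.00 | 896000.00
hole | -706.86 | 216.00 | 25.00 | -152681.40 | -17671.46
Σ | 21693.14 |  |  | 2983318.60 | 878328.54
x_c = 2983318.60 / 21693.14 = 137.52 in
y_c = 878328.54 / 21693.14 = 40.49 in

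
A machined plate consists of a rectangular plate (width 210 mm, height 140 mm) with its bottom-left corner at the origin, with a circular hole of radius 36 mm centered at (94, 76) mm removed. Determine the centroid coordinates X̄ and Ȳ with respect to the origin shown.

plate: A = 210 × 140 = 29400.00, centroid at (105.00, 70.00).
hole: A = −π·36² = -4071.50, centroid at (94.00, 76.00).
ΣA = 25328.50 mm², ΣAX̄ = 2704278.62 mm³, ΣAȲ = 1748565.69 mm³.
X̄ = 2704278.62/25328.50 = 106.77 mm; Ȳ = 1748565.69/25328.50 = 69.04 mm.

X̄ = 106.77 mm, Ȳ = 69.04 mm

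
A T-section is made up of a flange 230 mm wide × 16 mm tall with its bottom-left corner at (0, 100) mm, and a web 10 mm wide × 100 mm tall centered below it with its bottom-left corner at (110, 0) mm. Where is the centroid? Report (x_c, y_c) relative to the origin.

web: A = 10 × 100 = 1000.00, centroid at (115.00, 50.00).
flange: A = 230 × 16 = 3680.00, centroid at (115.00, 108.00).
ΣA = 4680.00 mm², ΣAx_c = 538200.00 mm³, ΣAy_c = 447440.00 mm³.
x_c = 538200.00/4680.00 = 115.00 mm; y_c = 447440.00/4680.00 = 95.61 mm.

x_c = 115.00 mm, y_c = 95.61 mm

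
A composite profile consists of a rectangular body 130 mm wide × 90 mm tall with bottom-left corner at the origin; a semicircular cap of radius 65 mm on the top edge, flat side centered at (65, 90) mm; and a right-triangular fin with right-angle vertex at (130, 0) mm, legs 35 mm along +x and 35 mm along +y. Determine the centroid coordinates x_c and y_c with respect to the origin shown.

rectangular body: A = 130 × 90 = 11700.00, centroid at (65.00, 45.00).
semicircular top: A = ½π·65² = 6636.61, centroid at (65.00, 117.59).
triangular fin: A = ½·35·35 = 612.50, centroid at (141.67, 11.67).
ΣA = 18949.11 mm², ΣAx_c = 1278650.77 mm³, ΣAy_c = 1314024.47 mm³.
x_c = 1278650.77/18949.11 = 67.48 mm; y_c = 1314024.47/18949.11 = 69.34 mm.

x_c = 67.48 mm, y_c = 69.34 mm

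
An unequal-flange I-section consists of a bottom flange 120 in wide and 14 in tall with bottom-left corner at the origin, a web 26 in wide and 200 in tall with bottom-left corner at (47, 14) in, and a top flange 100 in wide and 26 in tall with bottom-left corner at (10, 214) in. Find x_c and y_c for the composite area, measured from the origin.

bottom flange: A = 120 × 14 = 1680.00, centroid at (60.00, 7.00).
web: A = 26 × 200 = 5200.00, centroid at (60.00, 114.00).
top flange: A = 100 × 26 = 2600.00, centroid at (60.00, 227.00).
ΣA = 9480.00 in²
ΣAx_c = (1680.00)(60.00) + (5200.00)(60.00) + (2600.00)(60.00) = 568800.00 in³
ΣAy_c = (1680.00)(7.00) + (5200.00)(114.00) + (2600.00)(227.00) = 1194760.00 in³
x_c = 568800.00 / 9480.00 = 60.00 in
y_c = 1194760.00 / 9480.00 = 126.03 in

x_c = 60.00 in, y_c = 126.03 in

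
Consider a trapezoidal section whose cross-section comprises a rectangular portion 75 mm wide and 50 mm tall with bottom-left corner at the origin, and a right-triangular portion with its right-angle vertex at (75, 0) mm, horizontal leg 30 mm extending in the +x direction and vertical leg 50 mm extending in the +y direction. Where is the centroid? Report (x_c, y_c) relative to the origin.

Part | A | x̄ᵢ | ȳᵢ | A·x̄ᵢ | A·ȳᵢ
rectangular portion | 3750.00 | 37.50 | 25.00 | 140625.00 | 93750.00
triangular portion | 750.00 | 85.00 | 16.67 | 63750.00 | 12500.00
Σ | 4500.00 |  |  | 204375.00 | 106250.00
x_c = 204375.00 / 4500.00 = 45.42 mm
y_c = 106250.00 / 4500.00 = 23.61 mm

x_c = 45.42 mm, y_c = 23.61 mm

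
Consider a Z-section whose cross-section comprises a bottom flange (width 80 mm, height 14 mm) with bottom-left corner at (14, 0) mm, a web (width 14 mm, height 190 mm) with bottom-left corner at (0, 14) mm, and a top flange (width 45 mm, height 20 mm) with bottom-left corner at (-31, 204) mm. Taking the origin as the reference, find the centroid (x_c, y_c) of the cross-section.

x_c = 15.27 mm, y_c = 104.78 mm

Part | A | x̄ᵢ | ȳᵢ | A·x̄ᵢ | A·ȳᵢ
bottom flange | 1120.00 | 54.00 | 7.00 | 60480.00 | 7840.00
web | 2660.00 | 7.00 | 109.00 | 18620.00 | 289940.00
top flange | 900.00 | -8.50 | 214.00 | -7650.00 | 192600.00
Σ | 4680.00 |  |  | 71450.00 | 490380.00
x_c = 71450.00 / 4680.00 = 15.27 mm
y_c = 490380.00 / 4680.00 = 104.78 mm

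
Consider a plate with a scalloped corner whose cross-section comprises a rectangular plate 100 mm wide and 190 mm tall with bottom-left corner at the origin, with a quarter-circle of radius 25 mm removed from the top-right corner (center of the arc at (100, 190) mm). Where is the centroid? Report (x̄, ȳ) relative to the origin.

x̄ = 48.96 mm, ȳ = 92.76 mm

plate: A = 100 × 190 = 19000.00, centroid at (50.00, 95.00).
removed quarter-circle: A = −¼π·25² = -490.87, centroid at (89.39, 179.39).
ΣA = 18509.13 mm²
ΣAx̄ = (19000.00)(50.00) + (-490.87)(89.39) = 906120.95 mm³
ΣAȳ = (19000.00)(95.00) + (-490.87)(179.39) = 1716942.30 mm³
x̄ = 906120.95 / 18509.13 = 48.96 mm
ȳ = 1716942.30 / 18509.13 = 92.76 mm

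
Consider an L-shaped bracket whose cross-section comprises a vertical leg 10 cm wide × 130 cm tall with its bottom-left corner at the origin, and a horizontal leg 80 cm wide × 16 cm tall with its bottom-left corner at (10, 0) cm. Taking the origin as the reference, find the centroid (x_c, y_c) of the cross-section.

x_c = 27.33 cm, y_c = 36.72 cm

Part | A | x̄ᵢ | ȳᵢ | A·x̄ᵢ | A·ȳᵢ
vertical leg | 1300.00 | 5.00 | 65.00 | 6500.00 | 84500.00
horizontal leg | 1280.00 | 50.00 | 8.00 | 64000.00 | 10240.00
Σ | 2580.00 |  |  | 70500.00 | 94740.00
x_c = 70500.00 / 2580.00 = 27.33 cm
y_c = 94740.00 / 2580.00 = 36.72 cm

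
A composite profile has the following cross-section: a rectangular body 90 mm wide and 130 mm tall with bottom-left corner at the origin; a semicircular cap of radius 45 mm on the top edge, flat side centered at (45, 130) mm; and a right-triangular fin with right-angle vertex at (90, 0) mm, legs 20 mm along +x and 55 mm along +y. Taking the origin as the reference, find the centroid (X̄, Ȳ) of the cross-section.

rectangular body: A = 90 × 130 = 11700.00, centroid at (45.00, 65.00).
semicircular top: A = ½π·45² = 3180.86, centroid at (45.00, 149.10).
triangular fin: A = ½·20·55 = 550.00, centroid at (96.67, 18.33).
ΣA = 15430.86 mm²
ΣAX̄ = (11700.00)(45.00) + (3180.86)(45.00) + (550.00)(96.67) = 722805.48 mm³
ΣAȲ = (11700.00)(65.00) + (3180.86)(149.10) + (550.00)(18.33) = 1244845.47 mm³
X̄ = 722805.48 / 15430.86 = 46.84 mm
Ȳ = 1244845.47 / 15430.86 = 80.67 mm

X̄ = 46.84 mm, Ȳ = 80.67 mm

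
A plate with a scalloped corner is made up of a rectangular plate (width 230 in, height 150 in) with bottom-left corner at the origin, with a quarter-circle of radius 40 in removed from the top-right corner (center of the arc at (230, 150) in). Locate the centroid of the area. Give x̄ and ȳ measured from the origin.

x̄ = 111.29 in, ȳ = 72.81 in

plate: A = 230 × 150 = 34500.00, centroid at (115.00, 75.00).
removed quarter-circle: A = −¼π·40² = -1256.64, centroid at (213.02, 133.02).
ΣA = 33243.36 in², ΣAx̄ = 3699806.81 in³, ΣAȳ = 2420337.77 in³.
x̄ = 3699806.81/33243.36 = 111.29 in; ȳ = 2420337.77/33243.36 = 72.81 in.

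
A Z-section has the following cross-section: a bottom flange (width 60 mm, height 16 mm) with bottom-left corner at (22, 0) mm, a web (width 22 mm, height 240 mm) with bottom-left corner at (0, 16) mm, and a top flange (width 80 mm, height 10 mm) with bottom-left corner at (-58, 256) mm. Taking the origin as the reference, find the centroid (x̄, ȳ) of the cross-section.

x̄ = 13.30 mm, ȳ = 132.75 mm

Part | A | x̄ᵢ | ȳᵢ | A·x̄ᵢ | A·ȳᵢ
bottom flange | 960.00 | 52.00 | 8.00 | 49920.00 | 7680.00
web | 5280.00 | 11.00 | 136.00 | 58080.00 | 718080.00
top flange | 800.00 | -18.00 | 261.00 | -14400.00 | 208800.00
Σ | 7040.00 |  |  | 93600.00 | 934560.00
x̄ = 93600.00 / 7040.00 = 13.30 mm
ȳ = 934560.00 / 7040.00 = 132.75 mm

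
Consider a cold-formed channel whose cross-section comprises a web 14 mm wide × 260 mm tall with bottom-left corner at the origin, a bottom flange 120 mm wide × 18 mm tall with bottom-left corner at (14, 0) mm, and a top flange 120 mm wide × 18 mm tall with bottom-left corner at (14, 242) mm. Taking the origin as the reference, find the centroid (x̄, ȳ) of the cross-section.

web: A = 14 × 260 = 3640.00, centroid at (7.00, 130.00).
bottom flange: A = 120 × 18 = 2160.00, centroid at (74.00, 9.00).
top flange: A = 120 × 18 = 2160.00, centroid at (74.00, 251.00).
ΣA = 7960.00 mm², ΣAx̄ = 345160.00 mm³, ΣAȳ = 1034800.00 mm³.
x̄ = 345160.00/7960.00 = 43.36 mm; ȳ = 1034800.00/7960.00 = 130.00 mm.

x̄ = 43.36 mm, ȳ = 130.00 mm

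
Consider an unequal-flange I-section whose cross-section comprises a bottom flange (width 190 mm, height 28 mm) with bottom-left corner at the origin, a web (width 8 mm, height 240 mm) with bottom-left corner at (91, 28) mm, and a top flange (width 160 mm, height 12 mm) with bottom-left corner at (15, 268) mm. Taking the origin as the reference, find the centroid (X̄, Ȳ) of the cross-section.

bottom flange: A = 190 × 28 = 5320.00, centroid at (95.00, 14.00).
web: A = 8 × 240 = 1920.00, centroid at (95.00, 148.00).
top flange: A = 160 × 12 = 1920.00, centroid at (95.00, 274.00).
ΣA = 9160.00 mm²
ΣAX̄ = (5320.00)(95.00) + (1920.00)(95.00) + (1920.00)(95.00) = 870200.00 mm³
ΣAȲ = (5320.00)(14.00) + (1920.00)(148.00) + (1920.00)(274.00) = 884720.00 mm³
X̄ = 870200.00 / 9160.00 = 95.00 mm
Ȳ = 884720.00 / 9160.00 = 96.59 mm

X̄ = 95.00 mm, Ȳ = 96.59 mm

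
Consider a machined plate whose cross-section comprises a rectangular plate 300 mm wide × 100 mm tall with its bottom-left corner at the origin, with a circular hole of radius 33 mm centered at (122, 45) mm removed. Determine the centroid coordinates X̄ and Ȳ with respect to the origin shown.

plate: A = 300 × 100 = 30000.00, centroid at (150.00, 50.00).
hole: A = −π·33² = -3421.19, centroid at (122.00, 45.00).
ΣA = 26578.81 mm²
ΣAX̄ = (30000.00)(150.00) + (-3421.19)(122.00) = 4082614.28 mm³
ΣAȲ = (30000.00)(50.00) + (-3421.19)(45.00) = 1346046.25 mm³
X̄ = 4082614.28 / 26578.81 = 153.60 mm
Ȳ = 1346046.25 / 26578.81 = 50.64 mm

X̄ = 153.60 mm, Ȳ = 50.64 mm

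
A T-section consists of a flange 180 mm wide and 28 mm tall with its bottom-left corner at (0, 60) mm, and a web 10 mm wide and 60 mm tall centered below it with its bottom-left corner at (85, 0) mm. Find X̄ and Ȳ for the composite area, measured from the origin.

Part | A | x̄ᵢ | ȳᵢ | A·x̄ᵢ | A·ȳᵢ
web | 600.00 | 90.00 | 30.00 | 54000.00 | 18000.00
flange | 5040.00 | 90.00 | 74.00 | 453600.00 | 372960.00
Σ | 5640.00 |  |  | 507600.00 | 390960.00
X̄ = 507600.00 / 5640.00 = 90.00 mm
Ȳ = 390960.00 / 5640.00 = 69.32 mm

X̄ = 90.00 mm, Ȳ = 69.32 mm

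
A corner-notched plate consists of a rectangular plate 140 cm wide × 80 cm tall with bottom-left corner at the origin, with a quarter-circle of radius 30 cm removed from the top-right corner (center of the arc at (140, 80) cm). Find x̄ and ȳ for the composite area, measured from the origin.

plate: A = 140 × 80 = 11200.00, centroid at (70.00, 40.00).
removed quarter-circle: A = −¼π·30² = -706.86, centroid at (127.27, 67.27).
ΣA = 10493.14 cm², ΣAx̄ = 694039.83 cm³, ΣAȳ = 400451.33 cm³.
x̄ = 694039.83/10493.14 = 66.14 cm; ȳ = 400451.33/10493.14 = 38.16 cm.

x̄ = 66.14 cm, ȳ = 38.16 cm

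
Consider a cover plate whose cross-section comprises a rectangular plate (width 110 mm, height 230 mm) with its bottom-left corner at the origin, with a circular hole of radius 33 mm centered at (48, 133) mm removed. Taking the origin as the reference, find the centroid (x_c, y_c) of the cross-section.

plate: A = 110 × 230 = 25300.00, centroid at (55.00, 115.00).
hole: A = −π·33² = -3421.19, centroid at (48.00, 133.00).
ΣA = 21878.81 mm²
ΣAx_c = (25300.00)(55.00) + (-3421.19)(48.00) = 1227282.67 mm³
ΣAy_c = (25300.00)(115.00) + (-3421.19)(133.00) = 2454481.14 mm³
x_c = 1227282.67 / 21878.81 = 56.09 mm
y_c = 2454481.14 / 21878.81 = 112.19 mm

x_c = 56.09 mm, y_c = 112.19 mm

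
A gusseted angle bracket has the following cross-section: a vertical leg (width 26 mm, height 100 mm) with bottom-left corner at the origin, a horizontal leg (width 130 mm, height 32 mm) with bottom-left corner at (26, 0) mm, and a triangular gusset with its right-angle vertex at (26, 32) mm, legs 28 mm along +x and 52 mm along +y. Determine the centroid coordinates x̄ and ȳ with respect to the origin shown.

x̄ = 58.50 mm, ȳ = 31.05 mm

vertical leg: A = 26 × 100 = 2600.00, centroid at (13.00, 50.00).
horizontal leg: A = 130 × 32 = 4160.00, centroid at (91.00, 16.00).
gusset: A = ½·28·52 = 728.00, centroid at (35.33, 49.33).
ΣA = 7488.00 mm²
ΣAx̄ = (2600.00)(13.00) + (4160.00)(91.00) + (728.00)(35.33) = 438082.67 mm³
ΣAȳ = (2600.00)(50.00) + (4160.00)(16.00) + (728.00)(49.33) = 232474.67 mm³
x̄ = 438082.67 / 7488.00 = 58.50 mm
ȳ = 232474.67 / 7488.00 = 31.05 mm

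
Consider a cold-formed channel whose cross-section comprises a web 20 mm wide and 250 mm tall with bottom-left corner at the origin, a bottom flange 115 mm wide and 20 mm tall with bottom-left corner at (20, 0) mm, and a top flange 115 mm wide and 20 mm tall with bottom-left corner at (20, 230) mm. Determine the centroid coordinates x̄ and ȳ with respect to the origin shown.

Part | A | x̄ᵢ | ȳᵢ | A·x̄ᵢ | A·ȳᵢ
web | 5000.00 | 10.00 | 125.00 | 50000.00 | 625000.00
bottom flange | 2300.00 | 77.50 | 10.00 | 178250.00 | 23000.00
top flange | 2300.00 | 77.50 | 240.00 | 178250.00 | 552000.00
Σ | 9600.00 |  |  | 406500.00 | 1200000.00
x̄ = 406500.00 / 9600.00 = 42.34 mm
ȳ = 1200000.00 / 9600.00 = 125.00 mm

x̄ = 42.34 mm, ȳ = 125.00 mm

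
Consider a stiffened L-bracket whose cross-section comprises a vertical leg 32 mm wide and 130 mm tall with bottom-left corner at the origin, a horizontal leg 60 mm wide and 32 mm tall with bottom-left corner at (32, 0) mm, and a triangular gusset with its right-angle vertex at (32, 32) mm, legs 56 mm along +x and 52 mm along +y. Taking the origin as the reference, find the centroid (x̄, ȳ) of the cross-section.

Part | A | x̄ᵢ | ȳᵢ | A·x̄ᵢ | A·ȳᵢ
vertical leg | 4160.00 | 16.00 | 65.00 | 66560.00 | 270400.00
horizontal leg | 1920.00 | 62.00 | 16.00 | 119040.00 | 30720.00
gusset | 1456.00 | 50.67 | 49.33 | 73770.67 | 71829.33
Σ | 7536.00 |  |  | 259370.67 | 372949.33
x̄ = 259370.67 / 7536.00 = 34.42 mm
ȳ = 372949.33 / 7536.00 = 49.49 mm

x̄ = 34.42 mm, ȳ = 49.49 mm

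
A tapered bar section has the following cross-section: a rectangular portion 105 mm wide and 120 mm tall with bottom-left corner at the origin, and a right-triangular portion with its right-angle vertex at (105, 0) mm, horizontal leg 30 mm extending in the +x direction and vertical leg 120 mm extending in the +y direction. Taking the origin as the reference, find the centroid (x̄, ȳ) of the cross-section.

x̄ = 60.31 mm, ȳ = 57.50 mm

Part | A | x̄ᵢ | ȳᵢ | A·x̄ᵢ | A·ȳᵢ
rectangular portion | 12600.00 | 52.50 | 60.00 | 661500.00 | 756000.00
triangular portion | 1800.00 | 115.00 | 40.00 | 207000.00 | 72000.00
Σ | 14400.00 |  |  | 868500.00 | 828000.00
x̄ = 868500.00 / 14400.00 = 60.31 mm
ȳ = 828000.00 / 14400.00 = 57.50 mm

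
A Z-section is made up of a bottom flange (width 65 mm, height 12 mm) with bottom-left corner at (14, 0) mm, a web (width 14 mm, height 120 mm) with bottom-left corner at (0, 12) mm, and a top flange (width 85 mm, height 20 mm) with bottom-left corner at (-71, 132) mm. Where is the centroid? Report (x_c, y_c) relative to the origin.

x_c = -0.10 mm, y_c = 88.23 mm

Part | A | x̄ᵢ | ȳᵢ | A·x̄ᵢ | A·ȳᵢ
bottom flange | 780.00 | 46.50 | 6.00 | 36270.00 | 4680.00
web | 1680.00 | 7.00 | 72.00 | 11760.00 | 120960.00
top flange | 1700.00 | -28.50 | 142.00 | -48450.00 | 241400.00
Σ | 4160.00 |  |  | -420.00 | 367040.00
x_c = -420.00 / 4160.00 = -0.10 mm
y_c = 367040.00 / 4160.00 = 88.23 mm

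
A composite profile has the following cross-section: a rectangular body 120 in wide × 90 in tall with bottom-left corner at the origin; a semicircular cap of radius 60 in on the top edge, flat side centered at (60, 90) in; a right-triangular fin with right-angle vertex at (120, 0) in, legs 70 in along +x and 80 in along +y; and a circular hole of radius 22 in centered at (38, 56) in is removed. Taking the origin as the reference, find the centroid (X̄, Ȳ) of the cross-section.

X̄ = 75.04 in, Ȳ = 63.63 in

rectangular body: A = 120 × 90 = 10800.00, centroid at (60.00, 45.00).
semicircular top: A = ½π·60² = 5654.87, centroid at (60.00, 115.46).
triangular fin: A = ½·70·80 = 2800.00, centroid at (143.33, 26.67).
hole: A = −π·22² = -1520.53, centroid at (38.00, 56.00).
ΣA = 17734.34 in², ΣAX̄ = 1330845.17 in³, ΣAȲ = 1128454.95 in³.
X̄ = 1330845.17/17734.34 = 75.04 in; Ȳ = 1128454.95/17734.34 = 63.63 in.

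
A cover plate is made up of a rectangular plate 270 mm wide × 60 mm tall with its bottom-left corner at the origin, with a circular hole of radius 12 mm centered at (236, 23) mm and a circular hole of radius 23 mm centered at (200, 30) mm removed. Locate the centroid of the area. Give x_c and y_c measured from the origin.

plate: A = 270 × 60 = 16200.00, centroid at (135.00, 30.00).
hole 1: A = −π·12² = -452.39, centroid at (236.00, 23.00).
hole 2: A = −π·23² = -1661.90, centroid at (200.00, 30.00).
ΣA = 14085.71 mm²
ΣAx_c = (16200.00)(135.00) + (-452.39)(236.00) + (-1661.90)(200.00) = 1747855.61 mm³
ΣAy_c = (16200.00)(30.00) + (-452.39)(23.00) + (-1661.90)(30.00) = 425737.97 mm³
x_c = 1747855.61 / 14085.71 = 124.09 mm
y_c = 425737.97 / 14085.71 = 30.22 mm

x_c = 124.09 mm, y_c = 30.22 mm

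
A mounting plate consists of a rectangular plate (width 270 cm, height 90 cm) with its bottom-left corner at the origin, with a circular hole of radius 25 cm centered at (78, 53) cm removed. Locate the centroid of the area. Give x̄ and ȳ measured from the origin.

Part | A | x̄ᵢ | ȳᵢ | A·x̄ᵢ | A·ȳᵢ
plate | 24300.00 | 135.00 | 45.00 | 3280500.00 | 1093500.00
hole | -1963.50 | 78.00 | 53.00 | -153152.64 | -104065.26
Σ | 22336.50 |  |  | 3127347.36 | 989434.74
x̄ = 3127347.36 / 22336.50 = 140.01 cm
ȳ = 989434.74 / 22336.50 = 44.30 cm

x̄ = 140.01 cm, ȳ = 44.30 cm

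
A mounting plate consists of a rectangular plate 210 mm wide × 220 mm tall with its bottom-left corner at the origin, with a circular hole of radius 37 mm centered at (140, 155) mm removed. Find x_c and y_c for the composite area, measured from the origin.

Part | A | x̄ᵢ | ȳᵢ | A·x̄ᵢ | A·ȳᵢ
plate | 46200.00 | 105.00 | 110.00 | 4851000.00 | 5082000.00
hole | -4300.84 | 140.00 | 155.00 | -602117.65 | -666630.25
Σ | 41899.16 |  |  | 4248882.35 | 4415369.75
x_c = 4248882.35 / 41899.16 = 101.41 mm
y_c = 4415369.75 / 41899.16 = 105.38 mm

x_c = 101.41 mm, y_c = 105.38 mm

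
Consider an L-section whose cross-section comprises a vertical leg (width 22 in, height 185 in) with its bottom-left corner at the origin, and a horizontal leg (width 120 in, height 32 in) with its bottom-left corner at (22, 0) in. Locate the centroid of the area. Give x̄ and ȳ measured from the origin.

x̄ = 45.47 in, ȳ = 55.36 in

Part | A | x̄ᵢ | ȳᵢ | A·x̄ᵢ | A·ȳᵢ
vertical leg | 4070.00 | 11.00 | 92.50 | 44770.00 | 376475.00
horizontal leg | 3840.00 | 82.00 | 16.00 | 314880.00 | 61440.00
Σ | 7910.00 |  |  | 359650.00 | 437915.00
x̄ = 359650.00 / 7910.00 = 45.47 in
ȳ = 437915.00 / 7910.00 = 55.36 in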